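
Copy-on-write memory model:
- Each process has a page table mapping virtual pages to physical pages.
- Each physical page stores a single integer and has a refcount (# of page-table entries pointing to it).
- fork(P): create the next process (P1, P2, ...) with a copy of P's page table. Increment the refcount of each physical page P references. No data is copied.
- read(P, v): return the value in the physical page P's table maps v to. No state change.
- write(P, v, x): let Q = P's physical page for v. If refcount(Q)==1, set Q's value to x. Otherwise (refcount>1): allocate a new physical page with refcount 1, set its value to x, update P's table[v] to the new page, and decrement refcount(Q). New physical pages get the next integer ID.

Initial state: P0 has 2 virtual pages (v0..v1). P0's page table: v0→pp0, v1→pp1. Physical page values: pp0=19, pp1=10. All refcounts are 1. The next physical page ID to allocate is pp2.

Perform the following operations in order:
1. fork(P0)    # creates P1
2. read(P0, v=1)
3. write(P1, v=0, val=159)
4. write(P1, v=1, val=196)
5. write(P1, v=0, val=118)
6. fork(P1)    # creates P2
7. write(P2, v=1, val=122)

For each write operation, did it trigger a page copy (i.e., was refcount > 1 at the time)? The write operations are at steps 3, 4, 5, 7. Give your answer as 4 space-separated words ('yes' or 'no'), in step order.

Op 1: fork(P0) -> P1. 2 ppages; refcounts: pp0:2 pp1:2
Op 2: read(P0, v1) -> 10. No state change.
Op 3: write(P1, v0, 159). refcount(pp0)=2>1 -> COPY to pp2. 3 ppages; refcounts: pp0:1 pp1:2 pp2:1
Op 4: write(P1, v1, 196). refcount(pp1)=2>1 -> COPY to pp3. 4 ppages; refcounts: pp0:1 pp1:1 pp2:1 pp3:1
Op 5: write(P1, v0, 118). refcount(pp2)=1 -> write in place. 4 ppages; refcounts: pp0:1 pp1:1 pp2:1 pp3:1
Op 6: fork(P1) -> P2. 4 ppages; refcounts: pp0:1 pp1:1 pp2:2 pp3:2
Op 7: write(P2, v1, 122). refcount(pp3)=2>1 -> COPY to pp4. 5 ppages; refcounts: pp0:1 pp1:1 pp2:2 pp3:1 pp4:1

yes yes no yes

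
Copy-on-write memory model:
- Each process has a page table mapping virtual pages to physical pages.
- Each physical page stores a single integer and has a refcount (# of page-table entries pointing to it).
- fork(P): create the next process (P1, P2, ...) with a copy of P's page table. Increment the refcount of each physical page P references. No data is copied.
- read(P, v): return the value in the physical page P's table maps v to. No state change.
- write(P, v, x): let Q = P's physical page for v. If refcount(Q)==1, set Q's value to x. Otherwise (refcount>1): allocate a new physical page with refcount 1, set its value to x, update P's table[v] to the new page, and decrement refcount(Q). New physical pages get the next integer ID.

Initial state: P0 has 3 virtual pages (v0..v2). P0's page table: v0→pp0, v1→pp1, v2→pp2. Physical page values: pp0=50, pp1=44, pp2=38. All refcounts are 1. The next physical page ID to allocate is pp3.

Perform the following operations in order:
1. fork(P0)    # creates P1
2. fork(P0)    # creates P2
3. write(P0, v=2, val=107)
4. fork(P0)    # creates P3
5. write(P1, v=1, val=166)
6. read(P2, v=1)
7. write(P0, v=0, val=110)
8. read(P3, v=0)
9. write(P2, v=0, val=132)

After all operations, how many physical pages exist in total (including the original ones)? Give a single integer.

Answer: 7

Derivation:
Op 1: fork(P0) -> P1. 3 ppages; refcounts: pp0:2 pp1:2 pp2:2
Op 2: fork(P0) -> P2. 3 ppages; refcounts: pp0:3 pp1:3 pp2:3
Op 3: write(P0, v2, 107). refcount(pp2)=3>1 -> COPY to pp3. 4 ppages; refcounts: pp0:3 pp1:3 pp2:2 pp3:1
Op 4: fork(P0) -> P3. 4 ppages; refcounts: pp0:4 pp1:4 pp2:2 pp3:2
Op 5: write(P1, v1, 166). refcount(pp1)=4>1 -> COPY to pp4. 5 ppages; refcounts: pp0:4 pp1:3 pp2:2 pp3:2 pp4:1
Op 6: read(P2, v1) -> 44. No state change.
Op 7: write(P0, v0, 110). refcount(pp0)=4>1 -> COPY to pp5. 6 ppages; refcounts: pp0:3 pp1:3 pp2:2 pp3:2 pp4:1 pp5:1
Op 8: read(P3, v0) -> 50. No state change.
Op 9: write(P2, v0, 132). refcount(pp0)=3>1 -> COPY to pp6. 7 ppages; refcounts: pp0:2 pp1:3 pp2:2 pp3:2 pp4:1 pp5:1 pp6:1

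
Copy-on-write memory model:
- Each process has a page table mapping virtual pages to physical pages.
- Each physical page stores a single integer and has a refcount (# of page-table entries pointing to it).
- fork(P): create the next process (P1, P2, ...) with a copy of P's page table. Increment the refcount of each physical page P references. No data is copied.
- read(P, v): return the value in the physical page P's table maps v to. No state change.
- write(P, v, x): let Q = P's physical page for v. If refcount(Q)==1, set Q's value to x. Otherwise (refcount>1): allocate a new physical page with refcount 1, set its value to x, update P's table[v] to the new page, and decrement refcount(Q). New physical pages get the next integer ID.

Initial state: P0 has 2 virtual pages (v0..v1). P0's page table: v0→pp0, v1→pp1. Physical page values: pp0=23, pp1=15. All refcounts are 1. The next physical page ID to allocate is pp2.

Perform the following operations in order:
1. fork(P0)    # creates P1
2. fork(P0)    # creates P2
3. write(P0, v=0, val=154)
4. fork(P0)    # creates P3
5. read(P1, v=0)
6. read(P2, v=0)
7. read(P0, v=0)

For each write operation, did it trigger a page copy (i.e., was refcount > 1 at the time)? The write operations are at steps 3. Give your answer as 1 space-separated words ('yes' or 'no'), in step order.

Op 1: fork(P0) -> P1. 2 ppages; refcounts: pp0:2 pp1:2
Op 2: fork(P0) -> P2. 2 ppages; refcounts: pp0:3 pp1:3
Op 3: write(P0, v0, 154). refcount(pp0)=3>1 -> COPY to pp2. 3 ppages; refcounts: pp0:2 pp1:3 pp2:1
Op 4: fork(P0) -> P3. 3 ppages; refcounts: pp0:2 pp1:4 pp2:2
Op 5: read(P1, v0) -> 23. No state change.
Op 6: read(P2, v0) -> 23. No state change.
Op 7: read(P0, v0) -> 154. No state change.

yes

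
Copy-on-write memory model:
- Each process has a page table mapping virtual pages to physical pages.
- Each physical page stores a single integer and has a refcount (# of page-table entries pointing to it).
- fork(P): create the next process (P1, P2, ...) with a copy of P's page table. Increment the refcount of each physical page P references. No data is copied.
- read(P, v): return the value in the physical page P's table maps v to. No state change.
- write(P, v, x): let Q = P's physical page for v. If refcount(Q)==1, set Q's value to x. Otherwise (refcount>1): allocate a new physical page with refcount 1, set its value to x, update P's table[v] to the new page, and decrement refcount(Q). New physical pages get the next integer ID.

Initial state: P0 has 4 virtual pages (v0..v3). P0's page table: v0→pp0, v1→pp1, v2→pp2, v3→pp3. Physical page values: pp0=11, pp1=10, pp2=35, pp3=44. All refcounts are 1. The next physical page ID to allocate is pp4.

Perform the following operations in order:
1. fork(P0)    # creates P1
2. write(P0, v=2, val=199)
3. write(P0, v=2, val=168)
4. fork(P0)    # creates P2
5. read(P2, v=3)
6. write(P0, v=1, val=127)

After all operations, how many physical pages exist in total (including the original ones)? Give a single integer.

Op 1: fork(P0) -> P1. 4 ppages; refcounts: pp0:2 pp1:2 pp2:2 pp3:2
Op 2: write(P0, v2, 199). refcount(pp2)=2>1 -> COPY to pp4. 5 ppages; refcounts: pp0:2 pp1:2 pp2:1 pp3:2 pp4:1
Op 3: write(P0, v2, 168). refcount(pp4)=1 -> write in place. 5 ppages; refcounts: pp0:2 pp1:2 pp2:1 pp3:2 pp4:1
Op 4: fork(P0) -> P2. 5 ppages; refcounts: pp0:3 pp1:3 pp2:1 pp3:3 pp4:2
Op 5: read(P2, v3) -> 44. No state change.
Op 6: write(P0, v1, 127). refcount(pp1)=3>1 -> COPY to pp5. 6 ppages; refcounts: pp0:3 pp1:2 pp2:1 pp3:3 pp4:2 pp5:1

Answer: 6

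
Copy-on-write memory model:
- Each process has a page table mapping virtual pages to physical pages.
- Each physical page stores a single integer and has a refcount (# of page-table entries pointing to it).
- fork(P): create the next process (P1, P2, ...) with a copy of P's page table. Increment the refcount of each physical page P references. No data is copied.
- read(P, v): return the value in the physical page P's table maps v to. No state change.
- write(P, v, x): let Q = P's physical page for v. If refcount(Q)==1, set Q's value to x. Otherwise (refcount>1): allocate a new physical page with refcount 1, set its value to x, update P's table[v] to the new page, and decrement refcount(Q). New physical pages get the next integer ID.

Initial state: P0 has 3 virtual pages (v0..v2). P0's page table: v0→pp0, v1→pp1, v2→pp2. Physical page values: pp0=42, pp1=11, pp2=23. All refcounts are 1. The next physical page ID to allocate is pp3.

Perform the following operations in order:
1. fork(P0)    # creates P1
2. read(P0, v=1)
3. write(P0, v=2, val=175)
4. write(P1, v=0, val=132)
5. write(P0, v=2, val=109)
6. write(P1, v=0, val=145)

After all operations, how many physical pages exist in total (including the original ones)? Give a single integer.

Op 1: fork(P0) -> P1. 3 ppages; refcounts: pp0:2 pp1:2 pp2:2
Op 2: read(P0, v1) -> 11. No state change.
Op 3: write(P0, v2, 175). refcount(pp2)=2>1 -> COPY to pp3. 4 ppages; refcounts: pp0:2 pp1:2 pp2:1 pp3:1
Op 4: write(P1, v0, 132). refcount(pp0)=2>1 -> COPY to pp4. 5 ppages; refcounts: pp0:1 pp1:2 pp2:1 pp3:1 pp4:1
Op 5: write(P0, v2, 109). refcount(pp3)=1 -> write in place. 5 ppages; refcounts: pp0:1 pp1:2 pp2:1 pp3:1 pp4:1
Op 6: write(P1, v0, 145). refcount(pp4)=1 -> write in place. 5 ppages; refcounts: pp0:1 pp1:2 pp2:1 pp3:1 pp4:1

Answer: 5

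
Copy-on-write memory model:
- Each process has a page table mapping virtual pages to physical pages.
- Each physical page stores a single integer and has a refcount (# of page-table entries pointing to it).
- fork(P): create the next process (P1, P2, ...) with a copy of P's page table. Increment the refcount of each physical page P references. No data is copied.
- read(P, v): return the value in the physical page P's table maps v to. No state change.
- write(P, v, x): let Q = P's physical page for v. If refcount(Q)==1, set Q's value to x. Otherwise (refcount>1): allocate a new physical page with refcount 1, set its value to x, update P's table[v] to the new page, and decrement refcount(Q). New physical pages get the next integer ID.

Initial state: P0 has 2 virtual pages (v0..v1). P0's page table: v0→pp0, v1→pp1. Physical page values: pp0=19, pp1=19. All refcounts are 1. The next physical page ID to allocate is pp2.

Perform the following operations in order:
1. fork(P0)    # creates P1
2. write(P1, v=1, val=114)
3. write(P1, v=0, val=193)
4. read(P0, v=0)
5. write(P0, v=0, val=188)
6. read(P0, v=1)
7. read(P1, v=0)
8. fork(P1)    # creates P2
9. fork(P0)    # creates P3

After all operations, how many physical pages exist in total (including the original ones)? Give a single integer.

Op 1: fork(P0) -> P1. 2 ppages; refcounts: pp0:2 pp1:2
Op 2: write(P1, v1, 114). refcount(pp1)=2>1 -> COPY to pp2. 3 ppages; refcounts: pp0:2 pp1:1 pp2:1
Op 3: write(P1, v0, 193). refcount(pp0)=2>1 -> COPY to pp3. 4 ppages; refcounts: pp0:1 pp1:1 pp2:1 pp3:1
Op 4: read(P0, v0) -> 19. No state change.
Op 5: write(P0, v0, 188). refcount(pp0)=1 -> write in place. 4 ppages; refcounts: pp0:1 pp1:1 pp2:1 pp3:1
Op 6: read(P0, v1) -> 19. No state change.
Op 7: read(P1, v0) -> 193. No state change.
Op 8: fork(P1) -> P2. 4 ppages; refcounts: pp0:1 pp1:1 pp2:2 pp3:2
Op 9: fork(P0) -> P3. 4 ppages; refcounts: pp0:2 pp1:2 pp2:2 pp3:2

Answer: 4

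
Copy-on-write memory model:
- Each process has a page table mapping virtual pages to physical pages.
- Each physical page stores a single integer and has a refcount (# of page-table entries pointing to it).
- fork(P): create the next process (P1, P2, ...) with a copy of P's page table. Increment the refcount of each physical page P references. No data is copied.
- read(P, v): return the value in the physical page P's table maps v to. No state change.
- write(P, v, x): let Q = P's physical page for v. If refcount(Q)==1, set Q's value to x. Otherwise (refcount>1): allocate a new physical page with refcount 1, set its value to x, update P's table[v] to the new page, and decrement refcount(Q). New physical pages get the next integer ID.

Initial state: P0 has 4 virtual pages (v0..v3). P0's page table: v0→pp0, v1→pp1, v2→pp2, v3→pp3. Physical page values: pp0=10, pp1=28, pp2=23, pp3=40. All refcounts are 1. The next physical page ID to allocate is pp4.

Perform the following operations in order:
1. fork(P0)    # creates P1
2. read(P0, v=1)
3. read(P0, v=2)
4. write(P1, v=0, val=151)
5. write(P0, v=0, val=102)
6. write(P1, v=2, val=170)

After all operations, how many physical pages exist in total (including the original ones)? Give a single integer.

Op 1: fork(P0) -> P1. 4 ppages; refcounts: pp0:2 pp1:2 pp2:2 pp3:2
Op 2: read(P0, v1) -> 28. No state change.
Op 3: read(P0, v2) -> 23. No state change.
Op 4: write(P1, v0, 151). refcount(pp0)=2>1 -> COPY to pp4. 5 ppages; refcounts: pp0:1 pp1:2 pp2:2 pp3:2 pp4:1
Op 5: write(P0, v0, 102). refcount(pp0)=1 -> write in place. 5 ppages; refcounts: pp0:1 pp1:2 pp2:2 pp3:2 pp4:1
Op 6: write(P1, v2, 170). refcount(pp2)=2>1 -> COPY to pp5. 6 ppages; refcounts: pp0:1 pp1:2 pp2:1 pp3:2 pp4:1 pp5:1

Answer: 6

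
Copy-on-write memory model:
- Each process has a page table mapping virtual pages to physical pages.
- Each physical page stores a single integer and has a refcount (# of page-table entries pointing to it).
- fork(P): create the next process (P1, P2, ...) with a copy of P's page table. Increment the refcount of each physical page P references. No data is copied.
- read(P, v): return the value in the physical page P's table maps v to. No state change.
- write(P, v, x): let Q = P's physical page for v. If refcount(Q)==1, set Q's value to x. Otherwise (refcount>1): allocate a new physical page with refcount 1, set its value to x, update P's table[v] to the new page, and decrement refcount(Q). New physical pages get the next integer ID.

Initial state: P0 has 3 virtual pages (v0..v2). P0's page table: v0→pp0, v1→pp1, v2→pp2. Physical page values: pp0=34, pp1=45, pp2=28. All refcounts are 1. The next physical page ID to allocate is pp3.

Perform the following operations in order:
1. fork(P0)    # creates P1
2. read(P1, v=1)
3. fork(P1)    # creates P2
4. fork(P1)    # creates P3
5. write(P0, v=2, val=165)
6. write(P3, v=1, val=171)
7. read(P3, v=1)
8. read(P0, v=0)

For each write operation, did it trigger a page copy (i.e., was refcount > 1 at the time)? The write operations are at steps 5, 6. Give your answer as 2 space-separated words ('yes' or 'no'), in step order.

Op 1: fork(P0) -> P1. 3 ppages; refcounts: pp0:2 pp1:2 pp2:2
Op 2: read(P1, v1) -> 45. No state change.
Op 3: fork(P1) -> P2. 3 ppages; refcounts: pp0:3 pp1:3 pp2:3
Op 4: fork(P1) -> P3. 3 ppages; refcounts: pp0:4 pp1:4 pp2:4
Op 5: write(P0, v2, 165). refcount(pp2)=4>1 -> COPY to pp3. 4 ppages; refcounts: pp0:4 pp1:4 pp2:3 pp3:1
Op 6: write(P3, v1, 171). refcount(pp1)=4>1 -> COPY to pp4. 5 ppages; refcounts: pp0:4 pp1:3 pp2:3 pp3:1 pp4:1
Op 7: read(P3, v1) -> 171. No state change.
Op 8: read(P0, v0) -> 34. No state change.

yes yes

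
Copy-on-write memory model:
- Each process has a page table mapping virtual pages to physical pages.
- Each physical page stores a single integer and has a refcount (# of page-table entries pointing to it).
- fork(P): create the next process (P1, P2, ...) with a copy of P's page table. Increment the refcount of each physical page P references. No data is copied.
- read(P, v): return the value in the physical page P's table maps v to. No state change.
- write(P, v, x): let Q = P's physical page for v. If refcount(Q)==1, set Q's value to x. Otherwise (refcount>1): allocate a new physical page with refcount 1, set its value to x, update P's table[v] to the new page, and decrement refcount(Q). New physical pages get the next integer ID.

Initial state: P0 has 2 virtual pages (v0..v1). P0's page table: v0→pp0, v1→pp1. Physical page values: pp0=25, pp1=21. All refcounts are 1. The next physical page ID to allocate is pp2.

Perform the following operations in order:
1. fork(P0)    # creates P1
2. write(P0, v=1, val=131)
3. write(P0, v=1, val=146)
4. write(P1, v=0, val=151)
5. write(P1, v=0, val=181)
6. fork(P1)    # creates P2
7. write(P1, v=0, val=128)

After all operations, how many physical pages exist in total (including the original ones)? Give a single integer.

Op 1: fork(P0) -> P1. 2 ppages; refcounts: pp0:2 pp1:2
Op 2: write(P0, v1, 131). refcount(pp1)=2>1 -> COPY to pp2. 3 ppages; refcounts: pp0:2 pp1:1 pp2:1
Op 3: write(P0, v1, 146). refcount(pp2)=1 -> write in place. 3 ppages; refcounts: pp0:2 pp1:1 pp2:1
Op 4: write(P1, v0, 151). refcount(pp0)=2>1 -> COPY to pp3. 4 ppages; refcounts: pp0:1 pp1:1 pp2:1 pp3:1
Op 5: write(P1, v0, 181). refcount(pp3)=1 -> write in place. 4 ppages; refcounts: pp0:1 pp1:1 pp2:1 pp3:1
Op 6: fork(P1) -> P2. 4 ppages; refcounts: pp0:1 pp1:2 pp2:1 pp3:2
Op 7: write(P1, v0, 128). refcount(pp3)=2>1 -> COPY to pp4. 5 ppages; refcounts: pp0:1 pp1:2 pp2:1 pp3:1 pp4:1

Answer: 5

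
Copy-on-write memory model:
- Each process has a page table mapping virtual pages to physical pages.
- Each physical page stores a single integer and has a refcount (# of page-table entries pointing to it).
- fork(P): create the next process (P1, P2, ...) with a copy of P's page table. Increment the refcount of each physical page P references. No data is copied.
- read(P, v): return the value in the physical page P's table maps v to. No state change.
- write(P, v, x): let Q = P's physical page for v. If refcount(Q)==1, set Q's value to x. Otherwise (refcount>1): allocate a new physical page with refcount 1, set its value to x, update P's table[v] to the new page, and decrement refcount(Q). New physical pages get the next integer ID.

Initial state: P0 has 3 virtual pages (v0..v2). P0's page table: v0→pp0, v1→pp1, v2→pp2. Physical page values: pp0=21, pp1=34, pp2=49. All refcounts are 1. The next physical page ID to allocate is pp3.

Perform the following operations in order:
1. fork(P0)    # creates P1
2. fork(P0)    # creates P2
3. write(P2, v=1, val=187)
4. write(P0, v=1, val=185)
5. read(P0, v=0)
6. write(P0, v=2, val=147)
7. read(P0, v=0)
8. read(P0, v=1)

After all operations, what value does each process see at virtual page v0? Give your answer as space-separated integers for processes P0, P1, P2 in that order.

Answer: 21 21 21

Derivation:
Op 1: fork(P0) -> P1. 3 ppages; refcounts: pp0:2 pp1:2 pp2:2
Op 2: fork(P0) -> P2. 3 ppages; refcounts: pp0:3 pp1:3 pp2:3
Op 3: write(P2, v1, 187). refcount(pp1)=3>1 -> COPY to pp3. 4 ppages; refcounts: pp0:3 pp1:2 pp2:3 pp3:1
Op 4: write(P0, v1, 185). refcount(pp1)=2>1 -> COPY to pp4. 5 ppages; refcounts: pp0:3 pp1:1 pp2:3 pp3:1 pp4:1
Op 5: read(P0, v0) -> 21. No state change.
Op 6: write(P0, v2, 147). refcount(pp2)=3>1 -> COPY to pp5. 6 ppages; refcounts: pp0:3 pp1:1 pp2:2 pp3:1 pp4:1 pp5:1
Op 7: read(P0, v0) -> 21. No state change.
Op 8: read(P0, v1) -> 185. No state change.
P0: v0 -> pp0 = 21
P1: v0 -> pp0 = 21
P2: v0 -> pp0 = 21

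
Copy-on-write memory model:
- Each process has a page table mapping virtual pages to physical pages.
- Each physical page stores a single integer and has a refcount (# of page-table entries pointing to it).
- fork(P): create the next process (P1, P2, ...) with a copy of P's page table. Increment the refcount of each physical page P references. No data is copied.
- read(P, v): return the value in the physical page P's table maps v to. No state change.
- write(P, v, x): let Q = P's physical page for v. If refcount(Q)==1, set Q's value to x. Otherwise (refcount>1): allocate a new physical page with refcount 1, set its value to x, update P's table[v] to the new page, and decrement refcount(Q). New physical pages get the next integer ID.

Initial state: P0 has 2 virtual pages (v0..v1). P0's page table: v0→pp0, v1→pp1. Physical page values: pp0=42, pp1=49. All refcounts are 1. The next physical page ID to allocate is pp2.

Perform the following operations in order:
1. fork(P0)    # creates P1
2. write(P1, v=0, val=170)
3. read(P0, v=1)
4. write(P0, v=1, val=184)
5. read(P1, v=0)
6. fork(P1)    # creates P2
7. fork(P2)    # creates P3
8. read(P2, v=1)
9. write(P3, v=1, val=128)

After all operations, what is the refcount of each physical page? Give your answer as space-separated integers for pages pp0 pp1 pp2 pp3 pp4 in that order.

Op 1: fork(P0) -> P1. 2 ppages; refcounts: pp0:2 pp1:2
Op 2: write(P1, v0, 170). refcount(pp0)=2>1 -> COPY to pp2. 3 ppages; refcounts: pp0:1 pp1:2 pp2:1
Op 3: read(P0, v1) -> 49. No state change.
Op 4: write(P0, v1, 184). refcount(pp1)=2>1 -> COPY to pp3. 4 ppages; refcounts: pp0:1 pp1:1 pp2:1 pp3:1
Op 5: read(P1, v0) -> 170. No state change.
Op 6: fork(P1) -> P2. 4 ppages; refcounts: pp0:1 pp1:2 pp2:2 pp3:1
Op 7: fork(P2) -> P3. 4 ppages; refcounts: pp0:1 pp1:3 pp2:3 pp3:1
Op 8: read(P2, v1) -> 49. No state change.
Op 9: write(P3, v1, 128). refcount(pp1)=3>1 -> COPY to pp4. 5 ppages; refcounts: pp0:1 pp1:2 pp2:3 pp3:1 pp4:1

Answer: 1 2 3 1 1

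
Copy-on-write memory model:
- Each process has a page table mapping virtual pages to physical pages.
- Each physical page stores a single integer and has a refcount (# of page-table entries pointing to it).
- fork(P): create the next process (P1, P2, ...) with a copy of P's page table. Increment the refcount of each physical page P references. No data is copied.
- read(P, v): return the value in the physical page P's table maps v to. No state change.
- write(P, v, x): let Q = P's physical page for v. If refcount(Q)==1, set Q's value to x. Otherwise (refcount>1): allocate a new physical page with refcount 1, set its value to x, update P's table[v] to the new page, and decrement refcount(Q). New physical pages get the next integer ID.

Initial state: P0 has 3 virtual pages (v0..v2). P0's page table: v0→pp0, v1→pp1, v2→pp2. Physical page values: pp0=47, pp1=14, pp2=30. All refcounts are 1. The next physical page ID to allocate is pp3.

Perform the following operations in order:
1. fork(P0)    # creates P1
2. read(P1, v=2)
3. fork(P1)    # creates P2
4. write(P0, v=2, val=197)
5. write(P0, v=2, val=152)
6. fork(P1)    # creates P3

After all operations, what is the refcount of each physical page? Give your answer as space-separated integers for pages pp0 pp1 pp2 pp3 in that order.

Op 1: fork(P0) -> P1. 3 ppages; refcounts: pp0:2 pp1:2 pp2:2
Op 2: read(P1, v2) -> 30. No state change.
Op 3: fork(P1) -> P2. 3 ppages; refcounts: pp0:3 pp1:3 pp2:3
Op 4: write(P0, v2, 197). refcount(pp2)=3>1 -> COPY to pp3. 4 ppages; refcounts: pp0:3 pp1:3 pp2:2 pp3:1
Op 5: write(P0, v2, 152). refcount(pp3)=1 -> write in place. 4 ppages; refcounts: pp0:3 pp1:3 pp2:2 pp3:1
Op 6: fork(P1) -> P3. 4 ppages; refcounts: pp0:4 pp1:4 pp2:3 pp3:1

Answer: 4 4 3 1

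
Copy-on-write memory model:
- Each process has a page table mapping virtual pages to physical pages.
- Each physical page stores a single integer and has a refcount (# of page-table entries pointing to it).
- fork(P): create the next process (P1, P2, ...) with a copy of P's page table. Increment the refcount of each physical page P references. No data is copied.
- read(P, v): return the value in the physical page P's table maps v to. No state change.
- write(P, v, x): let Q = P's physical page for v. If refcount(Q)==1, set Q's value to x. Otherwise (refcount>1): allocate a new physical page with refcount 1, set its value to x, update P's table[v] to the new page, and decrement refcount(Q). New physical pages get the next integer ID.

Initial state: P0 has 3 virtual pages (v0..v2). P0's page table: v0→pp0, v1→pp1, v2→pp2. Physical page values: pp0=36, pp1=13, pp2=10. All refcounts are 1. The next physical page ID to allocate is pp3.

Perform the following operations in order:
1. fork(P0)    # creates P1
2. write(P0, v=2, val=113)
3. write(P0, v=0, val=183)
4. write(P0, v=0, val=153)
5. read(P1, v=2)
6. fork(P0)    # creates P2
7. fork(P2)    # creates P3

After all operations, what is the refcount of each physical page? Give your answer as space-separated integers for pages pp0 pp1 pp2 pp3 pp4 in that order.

Answer: 1 4 1 3 3

Derivation:
Op 1: fork(P0) -> P1. 3 ppages; refcounts: pp0:2 pp1:2 pp2:2
Op 2: write(P0, v2, 113). refcount(pp2)=2>1 -> COPY to pp3. 4 ppages; refcounts: pp0:2 pp1:2 pp2:1 pp3:1
Op 3: write(P0, v0, 183). refcount(pp0)=2>1 -> COPY to pp4. 5 ppages; refcounts: pp0:1 pp1:2 pp2:1 pp3:1 pp4:1
Op 4: write(P0, v0, 153). refcount(pp4)=1 -> write in place. 5 ppages; refcounts: pp0:1 pp1:2 pp2:1 pp3:1 pp4:1
Op 5: read(P1, v2) -> 10. No state change.
Op 6: fork(P0) -> P2. 5 ppages; refcounts: pp0:1 pp1:3 pp2:1 pp3:2 pp4:2
Op 7: fork(P2) -> P3. 5 ppages; refcounts: pp0:1 pp1:4 pp2:1 pp3:3 pp4:3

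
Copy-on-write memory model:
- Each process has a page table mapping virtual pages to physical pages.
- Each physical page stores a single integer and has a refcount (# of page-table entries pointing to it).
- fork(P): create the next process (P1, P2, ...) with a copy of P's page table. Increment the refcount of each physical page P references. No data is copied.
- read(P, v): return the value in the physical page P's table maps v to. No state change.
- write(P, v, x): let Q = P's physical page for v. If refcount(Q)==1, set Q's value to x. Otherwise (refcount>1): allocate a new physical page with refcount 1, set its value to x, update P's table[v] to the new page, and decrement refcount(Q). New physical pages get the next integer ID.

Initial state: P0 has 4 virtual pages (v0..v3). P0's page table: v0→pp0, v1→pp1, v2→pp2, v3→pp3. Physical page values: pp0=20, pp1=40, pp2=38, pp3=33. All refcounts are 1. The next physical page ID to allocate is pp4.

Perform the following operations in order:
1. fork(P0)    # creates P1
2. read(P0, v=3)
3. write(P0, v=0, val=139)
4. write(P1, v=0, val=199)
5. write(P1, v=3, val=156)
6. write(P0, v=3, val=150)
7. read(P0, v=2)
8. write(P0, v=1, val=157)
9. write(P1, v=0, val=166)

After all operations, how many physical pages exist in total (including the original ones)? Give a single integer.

Op 1: fork(P0) -> P1. 4 ppages; refcounts: pp0:2 pp1:2 pp2:2 pp3:2
Op 2: read(P0, v3) -> 33. No state change.
Op 3: write(P0, v0, 139). refcount(pp0)=2>1 -> COPY to pp4. 5 ppages; refcounts: pp0:1 pp1:2 pp2:2 pp3:2 pp4:1
Op 4: write(P1, v0, 199). refcount(pp0)=1 -> write in place. 5 ppages; refcounts: pp0:1 pp1:2 pp2:2 pp3:2 pp4:1
Op 5: write(P1, v3, 156). refcount(pp3)=2>1 -> COPY to pp5. 6 ppages; refcounts: pp0:1 pp1:2 pp2:2 pp3:1 pp4:1 pp5:1
Op 6: write(P0, v3, 150). refcount(pp3)=1 -> write in place. 6 ppages; refcounts: pp0:1 pp1:2 pp2:2 pp3:1 pp4:1 pp5:1
Op 7: read(P0, v2) -> 38. No state change.
Op 8: write(P0, v1, 157). refcount(pp1)=2>1 -> COPY to pp6. 7 ppages; refcounts: pp0:1 pp1:1 pp2:2 pp3:1 pp4:1 pp5:1 pp6:1
Op 9: write(P1, v0, 166). refcount(pp0)=1 -> write in place. 7 ppages; refcounts: pp0:1 pp1:1 pp2:2 pp3:1 pp4:1 pp5:1 pp6:1

Answer: 7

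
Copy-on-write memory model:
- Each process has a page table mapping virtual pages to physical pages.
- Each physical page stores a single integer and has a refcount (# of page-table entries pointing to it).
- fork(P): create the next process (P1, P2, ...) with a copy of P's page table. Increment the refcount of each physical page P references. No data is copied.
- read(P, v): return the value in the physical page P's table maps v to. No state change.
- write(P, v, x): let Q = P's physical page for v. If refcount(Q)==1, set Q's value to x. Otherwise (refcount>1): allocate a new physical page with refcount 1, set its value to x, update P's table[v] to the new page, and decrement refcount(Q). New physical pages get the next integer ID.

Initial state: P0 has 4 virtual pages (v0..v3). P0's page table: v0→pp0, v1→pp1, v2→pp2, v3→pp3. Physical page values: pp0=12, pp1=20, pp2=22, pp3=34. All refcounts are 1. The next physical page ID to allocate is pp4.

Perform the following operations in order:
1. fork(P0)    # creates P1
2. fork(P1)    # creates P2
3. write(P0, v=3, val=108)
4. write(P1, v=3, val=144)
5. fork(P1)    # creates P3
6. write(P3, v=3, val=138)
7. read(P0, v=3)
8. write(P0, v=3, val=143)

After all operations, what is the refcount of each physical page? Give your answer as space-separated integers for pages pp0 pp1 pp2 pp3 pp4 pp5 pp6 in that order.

Op 1: fork(P0) -> P1. 4 ppages; refcounts: pp0:2 pp1:2 pp2:2 pp3:2
Op 2: fork(P1) -> P2. 4 ppages; refcounts: pp0:3 pp1:3 pp2:3 pp3:3
Op 3: write(P0, v3, 108). refcount(pp3)=3>1 -> COPY to pp4. 5 ppages; refcounts: pp0:3 pp1:3 pp2:3 pp3:2 pp4:1
Op 4: write(P1, v3, 144). refcount(pp3)=2>1 -> COPY to pp5. 6 ppages; refcounts: pp0:3 pp1:3 pp2:3 pp3:1 pp4:1 pp5:1
Op 5: fork(P1) -> P3. 6 ppages; refcounts: pp0:4 pp1:4 pp2:4 pp3:1 pp4:1 pp5:2
Op 6: write(P3, v3, 138). refcount(pp5)=2>1 -> COPY to pp6. 7 ppages; refcounts: pp0:4 pp1:4 pp2:4 pp3:1 pp4:1 pp5:1 pp6:1
Op 7: read(P0, v3) -> 108. No state change.
Op 8: write(P0, v3, 143). refcount(pp4)=1 -> write in place. 7 ppages; refcounts: pp0:4 pp1:4 pp2:4 pp3:1 pp4:1 pp5:1 pp6:1

Answer: 4 4 4 1 1 1 1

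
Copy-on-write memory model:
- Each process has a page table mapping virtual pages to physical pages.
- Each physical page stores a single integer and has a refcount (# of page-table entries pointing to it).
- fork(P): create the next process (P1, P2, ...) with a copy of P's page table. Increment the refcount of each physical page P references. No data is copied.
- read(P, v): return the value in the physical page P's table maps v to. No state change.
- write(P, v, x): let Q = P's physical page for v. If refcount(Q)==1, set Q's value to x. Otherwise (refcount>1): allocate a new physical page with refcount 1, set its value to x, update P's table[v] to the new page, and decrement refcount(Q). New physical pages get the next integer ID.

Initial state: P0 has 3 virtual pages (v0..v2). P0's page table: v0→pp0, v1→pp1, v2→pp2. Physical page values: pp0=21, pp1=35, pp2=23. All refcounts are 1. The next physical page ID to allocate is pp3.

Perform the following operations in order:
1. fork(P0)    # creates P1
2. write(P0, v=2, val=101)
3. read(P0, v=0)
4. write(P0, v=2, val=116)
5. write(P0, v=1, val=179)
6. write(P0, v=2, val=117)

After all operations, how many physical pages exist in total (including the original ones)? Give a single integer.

Op 1: fork(P0) -> P1. 3 ppages; refcounts: pp0:2 pp1:2 pp2:2
Op 2: write(P0, v2, 101). refcount(pp2)=2>1 -> COPY to pp3. 4 ppages; refcounts: pp0:2 pp1:2 pp2:1 pp3:1
Op 3: read(P0, v0) -> 21. No state change.
Op 4: write(P0, v2, 116). refcount(pp3)=1 -> write in place. 4 ppages; refcounts: pp0:2 pp1:2 pp2:1 pp3:1
Op 5: write(P0, v1, 179). refcount(pp1)=2>1 -> COPY to pp4. 5 ppages; refcounts: pp0:2 pp1:1 pp2:1 pp3:1 pp4:1
Op 6: write(P0, v2, 117). refcount(pp3)=1 -> write in place. 5 ppages; refcounts: pp0:2 pp1:1 pp2:1 pp3:1 pp4:1

Answer: 5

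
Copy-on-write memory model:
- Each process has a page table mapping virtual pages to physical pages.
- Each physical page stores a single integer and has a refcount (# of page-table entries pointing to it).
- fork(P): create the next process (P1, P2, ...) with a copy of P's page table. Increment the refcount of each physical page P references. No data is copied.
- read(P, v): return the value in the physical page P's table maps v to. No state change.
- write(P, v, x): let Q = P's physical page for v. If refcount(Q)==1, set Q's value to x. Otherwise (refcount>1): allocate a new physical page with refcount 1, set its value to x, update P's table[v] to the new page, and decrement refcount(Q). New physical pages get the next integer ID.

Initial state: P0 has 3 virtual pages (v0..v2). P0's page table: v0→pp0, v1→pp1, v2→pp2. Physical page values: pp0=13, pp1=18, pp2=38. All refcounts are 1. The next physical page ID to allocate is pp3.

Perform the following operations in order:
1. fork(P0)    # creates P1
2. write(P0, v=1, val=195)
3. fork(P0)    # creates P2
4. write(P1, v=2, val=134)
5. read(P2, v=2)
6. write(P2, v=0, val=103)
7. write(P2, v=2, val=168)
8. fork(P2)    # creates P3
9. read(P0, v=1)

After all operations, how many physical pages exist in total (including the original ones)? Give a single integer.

Answer: 7

Derivation:
Op 1: fork(P0) -> P1. 3 ppages; refcounts: pp0:2 pp1:2 pp2:2
Op 2: write(P0, v1, 195). refcount(pp1)=2>1 -> COPY to pp3. 4 ppages; refcounts: pp0:2 pp1:1 pp2:2 pp3:1
Op 3: fork(P0) -> P2. 4 ppages; refcounts: pp0:3 pp1:1 pp2:3 pp3:2
Op 4: write(P1, v2, 134). refcount(pp2)=3>1 -> COPY to pp4. 5 ppages; refcounts: pp0:3 pp1:1 pp2:2 pp3:2 pp4:1
Op 5: read(P2, v2) -> 38. No state change.
Op 6: write(P2, v0, 103). refcount(pp0)=3>1 -> COPY to pp5. 6 ppages; refcounts: pp0:2 pp1:1 pp2:2 pp3:2 pp4:1 pp5:1
Op 7: write(P2, v2, 168). refcount(pp2)=2>1 -> COPY to pp6. 7 ppages; refcounts: pp0:2 pp1:1 pp2:1 pp3:2 pp4:1 pp5:1 pp6:1
Op 8: fork(P2) -> P3. 7 ppages; refcounts: pp0:2 pp1:1 pp2:1 pp3:3 pp4:1 pp5:2 pp6:2
Op 9: read(P0, v1) -> 195. No state change.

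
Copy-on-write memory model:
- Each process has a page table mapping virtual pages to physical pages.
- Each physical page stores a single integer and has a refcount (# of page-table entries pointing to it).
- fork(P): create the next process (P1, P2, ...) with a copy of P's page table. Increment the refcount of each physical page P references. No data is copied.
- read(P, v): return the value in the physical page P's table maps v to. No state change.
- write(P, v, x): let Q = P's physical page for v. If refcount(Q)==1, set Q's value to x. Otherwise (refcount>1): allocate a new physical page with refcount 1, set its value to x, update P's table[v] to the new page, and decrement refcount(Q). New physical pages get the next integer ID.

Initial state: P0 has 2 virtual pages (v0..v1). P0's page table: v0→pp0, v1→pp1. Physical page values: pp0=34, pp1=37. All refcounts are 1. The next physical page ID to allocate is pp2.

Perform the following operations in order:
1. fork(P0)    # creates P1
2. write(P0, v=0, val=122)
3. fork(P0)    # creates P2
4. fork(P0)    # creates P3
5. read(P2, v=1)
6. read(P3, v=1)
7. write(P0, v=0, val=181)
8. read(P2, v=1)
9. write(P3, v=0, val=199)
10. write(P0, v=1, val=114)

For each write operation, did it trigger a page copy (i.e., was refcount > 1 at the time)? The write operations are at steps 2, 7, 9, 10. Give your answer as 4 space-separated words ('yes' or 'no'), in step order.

Op 1: fork(P0) -> P1. 2 ppages; refcounts: pp0:2 pp1:2
Op 2: write(P0, v0, 122). refcount(pp0)=2>1 -> COPY to pp2. 3 ppages; refcounts: pp0:1 pp1:2 pp2:1
Op 3: fork(P0) -> P2. 3 ppages; refcounts: pp0:1 pp1:3 pp2:2
Op 4: fork(P0) -> P3. 3 ppages; refcounts: pp0:1 pp1:4 pp2:3
Op 5: read(P2, v1) -> 37. No state change.
Op 6: read(P3, v1) -> 37. No state change.
Op 7: write(P0, v0, 181). refcount(pp2)=3>1 -> COPY to pp3. 4 ppages; refcounts: pp0:1 pp1:4 pp2:2 pp3:1
Op 8: read(P2, v1) -> 37. No state change.
Op 9: write(P3, v0, 199). refcount(pp2)=2>1 -> COPY to pp4. 5 ppages; refcounts: pp0:1 pp1:4 pp2:1 pp3:1 pp4:1
Op 10: write(P0, v1, 114). refcount(pp1)=4>1 -> COPY to pp5. 6 ppages; refcounts: pp0:1 pp1:3 pp2:1 pp3:1 pp4:1 pp5:1

yes yes yes yes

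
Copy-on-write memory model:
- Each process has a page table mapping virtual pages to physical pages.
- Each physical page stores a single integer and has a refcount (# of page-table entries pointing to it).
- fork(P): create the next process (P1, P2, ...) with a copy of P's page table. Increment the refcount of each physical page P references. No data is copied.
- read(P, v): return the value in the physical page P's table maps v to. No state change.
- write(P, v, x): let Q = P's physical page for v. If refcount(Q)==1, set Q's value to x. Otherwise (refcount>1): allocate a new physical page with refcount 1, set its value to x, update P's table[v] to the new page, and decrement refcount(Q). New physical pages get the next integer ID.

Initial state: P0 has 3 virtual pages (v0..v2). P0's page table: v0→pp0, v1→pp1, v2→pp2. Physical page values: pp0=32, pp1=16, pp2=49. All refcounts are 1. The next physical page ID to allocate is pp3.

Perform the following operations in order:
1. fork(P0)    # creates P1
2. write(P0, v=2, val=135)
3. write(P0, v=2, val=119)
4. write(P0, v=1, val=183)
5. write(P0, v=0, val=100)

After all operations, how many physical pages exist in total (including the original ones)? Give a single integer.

Answer: 6

Derivation:
Op 1: fork(P0) -> P1. 3 ppages; refcounts: pp0:2 pp1:2 pp2:2
Op 2: write(P0, v2, 135). refcount(pp2)=2>1 -> COPY to pp3. 4 ppages; refcounts: pp0:2 pp1:2 pp2:1 pp3:1
Op 3: write(P0, v2, 119). refcount(pp3)=1 -> write in place. 4 ppages; refcounts: pp0:2 pp1:2 pp2:1 pp3:1
Op 4: write(P0, v1, 183). refcount(pp1)=2>1 -> COPY to pp4. 5 ppages; refcounts: pp0:2 pp1:1 pp2:1 pp3:1 pp4:1
Op 5: write(P0, v0, 100). refcount(pp0)=2>1 -> COPY to pp5. 6 ppages; refcounts: pp0:1 pp1:1 pp2:1 pp3:1 pp4:1 pp5:1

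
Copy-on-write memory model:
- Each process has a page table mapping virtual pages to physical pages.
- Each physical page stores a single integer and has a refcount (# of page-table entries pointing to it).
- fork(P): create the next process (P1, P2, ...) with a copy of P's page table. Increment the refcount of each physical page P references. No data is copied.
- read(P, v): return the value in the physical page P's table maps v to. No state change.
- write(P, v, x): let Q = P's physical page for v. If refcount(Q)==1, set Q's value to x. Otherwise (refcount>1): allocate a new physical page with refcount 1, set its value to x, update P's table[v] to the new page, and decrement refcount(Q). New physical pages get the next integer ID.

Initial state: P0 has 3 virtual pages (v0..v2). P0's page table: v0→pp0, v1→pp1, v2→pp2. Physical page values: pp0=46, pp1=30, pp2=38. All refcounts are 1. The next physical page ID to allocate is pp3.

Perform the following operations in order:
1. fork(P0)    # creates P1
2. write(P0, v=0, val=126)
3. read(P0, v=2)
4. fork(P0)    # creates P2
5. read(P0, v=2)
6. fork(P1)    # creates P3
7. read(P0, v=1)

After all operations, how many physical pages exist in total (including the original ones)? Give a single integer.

Op 1: fork(P0) -> P1. 3 ppages; refcounts: pp0:2 pp1:2 pp2:2
Op 2: write(P0, v0, 126). refcount(pp0)=2>1 -> COPY to pp3. 4 ppages; refcounts: pp0:1 pp1:2 pp2:2 pp3:1
Op 3: read(P0, v2) -> 38. No state change.
Op 4: fork(P0) -> P2. 4 ppages; refcounts: pp0:1 pp1:3 pp2:3 pp3:2
Op 5: read(P0, v2) -> 38. No state change.
Op 6: fork(P1) -> P3. 4 ppages; refcounts: pp0:2 pp1:4 pp2:4 pp3:2
Op 7: read(P0, v1) -> 30. No state change.

Answer: 4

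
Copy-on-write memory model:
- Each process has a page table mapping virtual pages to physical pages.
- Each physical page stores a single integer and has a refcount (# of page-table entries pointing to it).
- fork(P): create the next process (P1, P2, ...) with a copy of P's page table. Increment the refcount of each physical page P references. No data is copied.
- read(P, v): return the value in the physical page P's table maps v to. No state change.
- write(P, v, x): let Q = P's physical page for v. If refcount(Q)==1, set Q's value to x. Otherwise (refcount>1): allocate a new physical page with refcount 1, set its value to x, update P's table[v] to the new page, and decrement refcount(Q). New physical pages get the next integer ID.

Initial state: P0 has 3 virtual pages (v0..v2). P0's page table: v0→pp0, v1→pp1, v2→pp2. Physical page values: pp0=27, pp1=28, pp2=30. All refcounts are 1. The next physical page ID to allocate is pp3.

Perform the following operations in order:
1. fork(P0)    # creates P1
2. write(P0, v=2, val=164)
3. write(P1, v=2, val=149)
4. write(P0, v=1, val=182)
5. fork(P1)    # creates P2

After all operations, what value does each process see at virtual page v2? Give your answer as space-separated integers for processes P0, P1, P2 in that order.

Op 1: fork(P0) -> P1. 3 ppages; refcounts: pp0:2 pp1:2 pp2:2
Op 2: write(P0, v2, 164). refcount(pp2)=2>1 -> COPY to pp3. 4 ppages; refcounts: pp0:2 pp1:2 pp2:1 pp3:1
Op 3: write(P1, v2, 149). refcount(pp2)=1 -> write in place. 4 ppages; refcounts: pp0:2 pp1:2 pp2:1 pp3:1
Op 4: write(P0, v1, 182). refcount(pp1)=2>1 -> COPY to pp4. 5 ppages; refcounts: pp0:2 pp1:1 pp2:1 pp3:1 pp4:1
Op 5: fork(P1) -> P2. 5 ppages; refcounts: pp0:3 pp1:2 pp2:2 pp3:1 pp4:1
P0: v2 -> pp3 = 164
P1: v2 -> pp2 = 149
P2: v2 -> pp2 = 149

Answer: 164 149 149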